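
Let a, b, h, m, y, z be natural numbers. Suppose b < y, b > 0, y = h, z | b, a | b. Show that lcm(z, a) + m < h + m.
Since z | b and a | b, lcm(z, a) | b. b > 0, so lcm(z, a) ≤ b. y = h and b < y, thus b < h. lcm(z, a) ≤ b, so lcm(z, a) < h. Then lcm(z, a) + m < h + m.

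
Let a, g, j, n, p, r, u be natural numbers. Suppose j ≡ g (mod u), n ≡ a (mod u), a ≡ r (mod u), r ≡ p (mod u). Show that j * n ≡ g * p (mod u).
Since n ≡ a (mod u) and a ≡ r (mod u), n ≡ r (mod u). From r ≡ p (mod u), n ≡ p (mod u). j ≡ g (mod u), so j * n ≡ g * p (mod u).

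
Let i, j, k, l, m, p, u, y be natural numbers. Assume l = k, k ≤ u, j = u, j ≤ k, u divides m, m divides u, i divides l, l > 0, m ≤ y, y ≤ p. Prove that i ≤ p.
Because j = u and j ≤ k, u ≤ k. k ≤ u, so k = u. Because l = k, l = u. u divides m and m divides u, thus u = m. Since l = u, l = m. i divides l and l > 0, therefore i ≤ l. Since l = m, i ≤ m. Since m ≤ y, i ≤ y. Since y ≤ p, i ≤ p.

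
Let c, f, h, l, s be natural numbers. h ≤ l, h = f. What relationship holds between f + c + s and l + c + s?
f + c + s ≤ l + c + s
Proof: h = f and h ≤ l, thus f ≤ l. Then f + c ≤ l + c. Then f + c + s ≤ l + c + s.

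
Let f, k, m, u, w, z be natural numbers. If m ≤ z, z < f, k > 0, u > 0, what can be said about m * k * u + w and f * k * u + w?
m * k * u + w < f * k * u + w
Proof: Because m ≤ z and z < f, m < f. k > 0, so m * k < f * k. u > 0, so m * k * u < f * k * u. Then m * k * u + w < f * k * u + w.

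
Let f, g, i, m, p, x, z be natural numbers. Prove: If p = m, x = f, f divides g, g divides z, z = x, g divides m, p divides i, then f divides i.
z = x and g divides z, thus g divides x. Since x = f, g divides f. f divides g, so g = f. From p = m and p divides i, m divides i. Since g divides m, g divides i. Since g = f, f divides i.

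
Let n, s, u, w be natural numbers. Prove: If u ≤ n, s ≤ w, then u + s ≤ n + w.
u ≤ n and s ≤ w. By adding inequalities, u + s ≤ n + w.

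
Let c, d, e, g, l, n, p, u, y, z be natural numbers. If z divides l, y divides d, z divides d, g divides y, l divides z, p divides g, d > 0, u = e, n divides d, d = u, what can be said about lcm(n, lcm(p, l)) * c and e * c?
lcm(n, lcm(p, l)) * c ≤ e * c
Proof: From d = u and u = e, d = e. g divides y and y divides d, therefore g divides d. p divides g, so p divides d. Because z divides l and l divides z, z = l. Since z divides d, l divides d. Since p divides d, lcm(p, l) divides d. Since n divides d, lcm(n, lcm(p, l)) divides d. Since d > 0, lcm(n, lcm(p, l)) ≤ d. d = e, so lcm(n, lcm(p, l)) ≤ e. By multiplying by a non-negative, lcm(n, lcm(p, l)) * c ≤ e * c.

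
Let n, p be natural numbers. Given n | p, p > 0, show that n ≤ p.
From n | p and p > 0, by divisors are at most what they divide, n ≤ p.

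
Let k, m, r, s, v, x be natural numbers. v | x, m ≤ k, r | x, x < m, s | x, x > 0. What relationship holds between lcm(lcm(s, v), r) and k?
lcm(lcm(s, v), r) < k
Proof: Since s | x and v | x, lcm(s, v) | x. r | x, so lcm(lcm(s, v), r) | x. Since x > 0, lcm(lcm(s, v), r) ≤ x. x < m and m ≤ k, thus x < k. Because lcm(lcm(s, v), r) ≤ x, lcm(lcm(s, v), r) < k.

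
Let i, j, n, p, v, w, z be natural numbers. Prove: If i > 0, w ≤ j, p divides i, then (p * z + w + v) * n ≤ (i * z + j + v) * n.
p divides i and i > 0, therefore p ≤ i. By multiplying by a non-negative, p * z ≤ i * z. w ≤ j, so p * z + w ≤ i * z + j. Then p * z + w + v ≤ i * z + j + v. By multiplying by a non-negative, (p * z + w + v) * n ≤ (i * z + j + v) * n.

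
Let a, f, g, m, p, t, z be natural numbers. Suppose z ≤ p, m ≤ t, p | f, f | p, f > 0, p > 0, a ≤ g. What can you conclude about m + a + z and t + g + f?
m + a + z ≤ t + g + f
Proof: m ≤ t and a ≤ g, so m + a ≤ t + g. p | f and f > 0, so p ≤ f. Since f | p and p > 0, f ≤ p. Because p ≤ f, p = f. From z ≤ p, z ≤ f. m + a ≤ t + g, so m + a + z ≤ t + g + f.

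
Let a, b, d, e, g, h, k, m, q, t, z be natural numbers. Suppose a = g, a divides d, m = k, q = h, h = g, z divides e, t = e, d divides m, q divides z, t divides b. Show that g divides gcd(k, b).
a = g and a divides d, hence g divides d. From m = k and d divides m, d divides k. Since g divides d, g divides k. From q = h and q divides z, h divides z. Since z divides e, h divides e. t = e and t divides b, hence e divides b. Since h divides e, h divides b. h = g, so g divides b. Since g divides k, g divides gcd(k, b).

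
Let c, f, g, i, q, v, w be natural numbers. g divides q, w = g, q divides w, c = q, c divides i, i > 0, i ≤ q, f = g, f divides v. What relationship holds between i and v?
i divides v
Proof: Because w = g and q divides w, q divides g. g divides q, so g = q. c divides i and i > 0, thus c ≤ i. Since c = q, q ≤ i. i ≤ q, so q = i. Since g = q, g = i. Because f = g and f divides v, g divides v. From g = i, i divides v.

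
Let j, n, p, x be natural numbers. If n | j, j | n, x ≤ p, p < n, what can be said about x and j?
x < j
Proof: Since n | j and j | n, n = j. x ≤ p and p < n, hence x < n. Because n = j, x < j.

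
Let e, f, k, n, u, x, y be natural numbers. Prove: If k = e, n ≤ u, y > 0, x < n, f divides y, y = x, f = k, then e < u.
Because f = k and k = e, f = e. f divides y and y > 0, therefore f ≤ y. Since y = x, f ≤ x. f = e, so e ≤ x. Because x < n and n ≤ u, x < u. Since e ≤ x, e < u.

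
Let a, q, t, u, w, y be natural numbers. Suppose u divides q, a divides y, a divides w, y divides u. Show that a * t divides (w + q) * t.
From a divides y and y divides u, a divides u. Because u divides q, a divides q. a divides w, so a divides w + q. Then a * t divides (w + q) * t.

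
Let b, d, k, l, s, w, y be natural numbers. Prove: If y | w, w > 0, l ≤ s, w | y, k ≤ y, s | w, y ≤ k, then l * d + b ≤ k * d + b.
w | y and y | w, therefore w = y. y ≤ k and k ≤ y, so y = k. Since w = y, w = k. Since s | w and w > 0, s ≤ w. Since l ≤ s, l ≤ w. Because w = k, l ≤ k. Then l * d ≤ k * d. Then l * d + b ≤ k * d + b.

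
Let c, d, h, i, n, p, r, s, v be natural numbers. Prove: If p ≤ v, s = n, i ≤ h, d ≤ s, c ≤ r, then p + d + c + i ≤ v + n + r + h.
s = n and d ≤ s, so d ≤ n. Since c ≤ r, d + c ≤ n + r. Since p ≤ v, p + d + c ≤ v + n + r. Since i ≤ h, p + d + c + i ≤ v + n + r + h.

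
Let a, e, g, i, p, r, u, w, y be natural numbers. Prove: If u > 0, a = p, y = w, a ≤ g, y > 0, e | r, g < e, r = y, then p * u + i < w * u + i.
a ≤ g and g < e, therefore a < e. r = y and e | r, so e | y. Since y > 0, e ≤ y. a < e, so a < y. a = p, so p < y. y = w, so p < w. u > 0, so p * u < w * u. Then p * u + i < w * u + i.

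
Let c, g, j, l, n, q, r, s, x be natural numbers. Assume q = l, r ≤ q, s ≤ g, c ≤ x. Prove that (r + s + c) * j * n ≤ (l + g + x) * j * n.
q = l and r ≤ q, hence r ≤ l. Since s ≤ g, r + s ≤ l + g. c ≤ x, so r + s + c ≤ l + g + x. By multiplying by a non-negative, (r + s + c) * j ≤ (l + g + x) * j. By multiplying by a non-negative, (r + s + c) * j * n ≤ (l + g + x) * j * n.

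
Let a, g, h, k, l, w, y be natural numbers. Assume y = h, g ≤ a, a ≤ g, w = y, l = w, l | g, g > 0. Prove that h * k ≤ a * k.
Because g ≤ a and a ≤ g, g = a. l = w and l | g, therefore w | g. Because g > 0, w ≤ g. w = y, so y ≤ g. g = a, so y ≤ a. y = h, so h ≤ a. Then h * k ≤ a * k.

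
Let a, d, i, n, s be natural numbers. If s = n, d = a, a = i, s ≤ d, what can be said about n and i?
n ≤ i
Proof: From d = a and a = i, d = i. s ≤ d, so s ≤ i. Because s = n, n ≤ i.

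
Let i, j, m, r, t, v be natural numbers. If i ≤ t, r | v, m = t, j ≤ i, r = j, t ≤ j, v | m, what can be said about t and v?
t = v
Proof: Because m = t and v | m, v | t. Since j ≤ i and i ≤ t, j ≤ t. t ≤ j, so j = t. Because r = j and r | v, j | v. From j = t, t | v. v | t, so v = t. Then t = v.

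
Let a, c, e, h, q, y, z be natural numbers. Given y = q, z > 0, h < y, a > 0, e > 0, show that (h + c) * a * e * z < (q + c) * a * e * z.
y = q and h < y, therefore h < q. Then h + c < q + c. Since a > 0, by multiplying by a positive, (h + c) * a < (q + c) * a. Using e > 0, by multiplying by a positive, (h + c) * a * e < (q + c) * a * e. Combining with z > 0, by multiplying by a positive, (h + c) * a * e * z < (q + c) * a * e * z.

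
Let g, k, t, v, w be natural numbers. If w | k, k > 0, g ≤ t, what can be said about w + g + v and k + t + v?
w + g + v ≤ k + t + v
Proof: From w | k and k > 0, w ≤ k. g ≤ t, so w + g ≤ k + t. Then w + g + v ≤ k + t + v.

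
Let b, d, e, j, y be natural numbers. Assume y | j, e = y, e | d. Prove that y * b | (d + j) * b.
Since e = y and e | d, y | d. y | j, so y | d + j. Then y * b | (d + j) * b.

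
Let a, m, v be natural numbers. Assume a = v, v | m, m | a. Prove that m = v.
a = v and m | a, hence m | v. v | m, so v = m. Then m = v.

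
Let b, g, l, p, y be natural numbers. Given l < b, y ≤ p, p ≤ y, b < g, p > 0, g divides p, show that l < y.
Since p ≤ y and y ≤ p, p = y. l < b and b < g, thus l < g. g divides p and p > 0, therefore g ≤ p. From l < g, l < p. p = y, so l < y.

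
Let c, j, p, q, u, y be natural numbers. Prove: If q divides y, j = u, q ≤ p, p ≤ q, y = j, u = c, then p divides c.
j = u and u = c, hence j = c. q ≤ p and p ≤ q, hence q = p. Because y = j and q divides y, q divides j. q = p, so p divides j. j = c, so p divides c.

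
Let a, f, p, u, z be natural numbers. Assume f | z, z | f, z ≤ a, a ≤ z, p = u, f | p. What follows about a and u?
a | u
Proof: f | z and z | f, hence f = z. z ≤ a and a ≤ z, hence z = a. Since f = z, f = a. p = u and f | p, hence f | u. Because f = a, a | u.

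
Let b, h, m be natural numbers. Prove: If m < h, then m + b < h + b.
m < h. By adding to both sides, m + b < h + b.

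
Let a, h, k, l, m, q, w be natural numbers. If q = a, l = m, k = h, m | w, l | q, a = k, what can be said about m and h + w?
m | h + w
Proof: Because q = a and a = k, q = k. l = m and l | q, thus m | q. Since q = k, m | k. k = h, so m | h. Since m | w, m | h + w.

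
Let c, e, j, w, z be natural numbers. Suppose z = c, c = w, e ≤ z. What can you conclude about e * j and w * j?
e * j ≤ w * j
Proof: z = c and c = w, hence z = w. From e ≤ z, e ≤ w. By multiplying by a non-negative, e * j ≤ w * j.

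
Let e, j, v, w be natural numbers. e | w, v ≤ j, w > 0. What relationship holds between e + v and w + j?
e + v ≤ w + j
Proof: e | w and w > 0, so e ≤ w. v ≤ j, so e + v ≤ w + j.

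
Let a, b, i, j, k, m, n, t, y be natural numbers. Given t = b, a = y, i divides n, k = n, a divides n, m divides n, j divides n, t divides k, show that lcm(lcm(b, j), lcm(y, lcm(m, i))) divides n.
k = n and t divides k, therefore t divides n. Since t = b, b divides n. From j divides n, lcm(b, j) divides n. a = y and a divides n, thus y divides n. Because m divides n and i divides n, lcm(m, i) divides n. y divides n, so lcm(y, lcm(m, i)) divides n. lcm(b, j) divides n, so lcm(lcm(b, j), lcm(y, lcm(m, i))) divides n.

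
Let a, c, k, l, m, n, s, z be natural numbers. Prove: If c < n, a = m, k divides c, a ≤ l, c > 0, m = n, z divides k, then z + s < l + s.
z divides k and k divides c, so z divides c. c > 0, so z ≤ c. Since c < n, z < n. a = m and a ≤ l, so m ≤ l. m = n, so n ≤ l. Since z < n, z < l. Then z + s < l + s.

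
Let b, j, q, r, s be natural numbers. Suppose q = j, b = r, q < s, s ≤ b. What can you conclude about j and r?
j < r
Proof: q < s and s ≤ b, thus q < b. b = r, so q < r. Since q = j, j < r.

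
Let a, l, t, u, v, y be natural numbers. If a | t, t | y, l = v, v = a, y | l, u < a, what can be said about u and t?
u < t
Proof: l = v and v = a, so l = a. Since y | l, y | a. Since t | y, t | a. a | t, so a = t. u < a, so u < t.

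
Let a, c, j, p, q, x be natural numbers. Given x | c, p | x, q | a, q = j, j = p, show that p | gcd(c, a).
p | x and x | c, thus p | c. q = j and j = p, therefore q = p. Since q | a, p | a. From p | c, p | gcd(c, a).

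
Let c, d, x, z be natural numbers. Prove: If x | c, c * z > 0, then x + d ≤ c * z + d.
x | c, so x | c * z. c * z > 0, so x ≤ c * z. Then x + d ≤ c * z + d.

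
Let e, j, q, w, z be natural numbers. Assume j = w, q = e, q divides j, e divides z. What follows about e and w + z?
e divides w + z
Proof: q = e and q divides j, therefore e divides j. Since j = w, e divides w. From e divides z, e divides w + z.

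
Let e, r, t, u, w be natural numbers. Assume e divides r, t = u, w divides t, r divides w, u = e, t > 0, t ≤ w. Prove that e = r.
t = u and u = e, therefore t = e. From w divides t and t > 0, w ≤ t. t ≤ w, so w = t. Since r divides w, r divides t. t = e, so r divides e. e divides r, so e = r.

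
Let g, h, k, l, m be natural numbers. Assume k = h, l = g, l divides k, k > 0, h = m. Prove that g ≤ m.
k = h and h = m, so k = m. l = g and l divides k, so g divides k. Since k > 0, g ≤ k. Since k = m, g ≤ m.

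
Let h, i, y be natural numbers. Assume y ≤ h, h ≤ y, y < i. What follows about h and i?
h < i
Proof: y ≤ h and h ≤ y, thus y = h. y < i, so h < i.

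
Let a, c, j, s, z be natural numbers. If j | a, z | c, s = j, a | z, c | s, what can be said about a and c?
a = c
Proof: Because a | z and z | c, a | c. Because s = j and c | s, c | j. Since j | a, c | a. Because a | c, a = c.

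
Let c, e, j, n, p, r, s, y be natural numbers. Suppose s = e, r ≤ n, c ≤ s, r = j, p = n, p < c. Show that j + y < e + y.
r = j and r ≤ n, so j ≤ n. Since p = n and p < c, n < c. j ≤ n, so j < c. c ≤ s, so j < s. From s = e, j < e. Then j + y < e + y.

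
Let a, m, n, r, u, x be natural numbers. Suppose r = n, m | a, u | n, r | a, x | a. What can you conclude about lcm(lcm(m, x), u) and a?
lcm(lcm(m, x), u) | a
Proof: From m | a and x | a, lcm(m, x) | a. Since r = n and r | a, n | a. u | n, so u | a. Since lcm(m, x) | a, lcm(lcm(m, x), u) | a.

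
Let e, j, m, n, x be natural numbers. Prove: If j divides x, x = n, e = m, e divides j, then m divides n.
e divides j and j divides x, thus e divides x. e = m, so m divides x. x = n, so m divides n.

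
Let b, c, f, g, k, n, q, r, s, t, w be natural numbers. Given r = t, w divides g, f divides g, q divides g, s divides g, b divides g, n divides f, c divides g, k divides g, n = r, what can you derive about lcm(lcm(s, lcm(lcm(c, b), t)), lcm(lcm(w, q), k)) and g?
lcm(lcm(s, lcm(lcm(c, b), t)), lcm(lcm(w, q), k)) divides g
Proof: c divides g and b divides g, so lcm(c, b) divides g. n = r and r = t, thus n = t. Because n divides f and f divides g, n divides g. From n = t, t divides g. Since lcm(c, b) divides g, lcm(lcm(c, b), t) divides g. Since s divides g, lcm(s, lcm(lcm(c, b), t)) divides g. From w divides g and q divides g, lcm(w, q) divides g. Since k divides g, lcm(lcm(w, q), k) divides g. Since lcm(s, lcm(lcm(c, b), t)) divides g, lcm(lcm(s, lcm(lcm(c, b), t)), lcm(lcm(w, q), k)) divides g.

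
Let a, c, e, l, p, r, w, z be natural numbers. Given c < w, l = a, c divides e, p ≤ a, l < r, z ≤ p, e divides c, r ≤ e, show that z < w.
Because z ≤ p and p ≤ a, z ≤ a. l = a and l < r, hence a < r. Since z ≤ a, z < r. r ≤ e, so z < e. c divides e and e divides c, so c = e. Since c < w, e < w. Since z < e, z < w.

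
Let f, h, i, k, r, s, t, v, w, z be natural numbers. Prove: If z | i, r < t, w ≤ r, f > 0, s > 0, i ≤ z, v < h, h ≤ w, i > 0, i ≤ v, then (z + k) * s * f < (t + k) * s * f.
From z | i and i > 0, z ≤ i. i ≤ z, so i = z. Since i ≤ v and v < h, i < h. From h ≤ w, i < w. w ≤ r, so i < r. i = z, so z < r. Since r < t, z < t. Then z + k < t + k. s > 0, so (z + k) * s < (t + k) * s. f > 0, so (z + k) * s * f < (t + k) * s * f.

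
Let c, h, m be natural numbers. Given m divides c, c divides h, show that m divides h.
Because m divides c and c divides h, by transitivity, m divides h.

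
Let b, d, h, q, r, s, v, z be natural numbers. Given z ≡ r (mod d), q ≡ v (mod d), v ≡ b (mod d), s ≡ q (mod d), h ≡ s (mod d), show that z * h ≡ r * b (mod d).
h ≡ s (mod d) and s ≡ q (mod d), hence h ≡ q (mod d). Since q ≡ v (mod d), h ≡ v (mod d). From v ≡ b (mod d), h ≡ b (mod d). Since z ≡ r (mod d), z * h ≡ r * b (mod d).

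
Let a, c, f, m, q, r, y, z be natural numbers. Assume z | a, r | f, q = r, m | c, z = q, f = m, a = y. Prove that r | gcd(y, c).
z = q and q = r, therefore z = r. Because a = y and z | a, z | y. z = r, so r | y. From f = m and r | f, r | m. From m | c, r | c. r | y, so r | gcd(y, c).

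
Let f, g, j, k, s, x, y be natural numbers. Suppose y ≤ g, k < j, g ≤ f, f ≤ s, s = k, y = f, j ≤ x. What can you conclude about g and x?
g < x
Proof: y = f and y ≤ g, therefore f ≤ g. Since g ≤ f, f = g. s = k and f ≤ s, hence f ≤ k. k < j and j ≤ x, thus k < x. Since f ≤ k, f < x. Since f = g, g < x.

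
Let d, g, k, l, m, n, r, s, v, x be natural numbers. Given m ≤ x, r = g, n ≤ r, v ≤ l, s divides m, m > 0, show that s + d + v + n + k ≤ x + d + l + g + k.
Because s divides m and m > 0, s ≤ m. Since m ≤ x, s ≤ x. Then s + d ≤ x + d. r = g and n ≤ r, therefore n ≤ g. Then n + k ≤ g + k. Since v ≤ l, v + n + k ≤ l + g + k. s + d ≤ x + d, so s + d + v + n + k ≤ x + d + l + g + k.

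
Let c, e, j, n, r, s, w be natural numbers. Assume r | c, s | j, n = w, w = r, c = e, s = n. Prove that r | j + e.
s = n and n = w, thus s = w. Since s | j, w | j. Since w = r, r | j. c = e and r | c, thus r | e. Since r | j, r | j + e.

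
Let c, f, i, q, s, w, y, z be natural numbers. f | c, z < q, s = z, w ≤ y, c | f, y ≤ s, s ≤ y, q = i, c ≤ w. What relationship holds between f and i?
f < i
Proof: y ≤ s and s ≤ y, thus y = s. s = z, so y = z. Since c | f and f | c, c = f. c ≤ w and w ≤ y, hence c ≤ y. Since c = f, f ≤ y. Since y = z, f ≤ z. Because z < q, f < q. q = i, so f < i.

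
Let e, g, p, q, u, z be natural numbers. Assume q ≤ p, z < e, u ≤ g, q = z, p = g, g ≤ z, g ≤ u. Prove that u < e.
p = g and q ≤ p, hence q ≤ g. q = z, so z ≤ g. g ≤ z, so z = g. g ≤ u and u ≤ g, so g = u. z = g, so z = u. Since z < e, u < e.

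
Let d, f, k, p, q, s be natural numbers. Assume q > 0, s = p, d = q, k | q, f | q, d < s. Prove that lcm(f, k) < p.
Because f | q and k | q, lcm(f, k) | q. Since q > 0, lcm(f, k) ≤ q. From s = p and d < s, d < p. d = q, so q < p. Since lcm(f, k) ≤ q, lcm(f, k) < p.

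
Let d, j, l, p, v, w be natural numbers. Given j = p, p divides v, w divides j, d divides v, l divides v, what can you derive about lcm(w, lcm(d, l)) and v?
lcm(w, lcm(d, l)) divides v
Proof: Because j = p and w divides j, w divides p. p divides v, so w divides v. d divides v and l divides v, thus lcm(d, l) divides v. w divides v, so lcm(w, lcm(d, l)) divides v.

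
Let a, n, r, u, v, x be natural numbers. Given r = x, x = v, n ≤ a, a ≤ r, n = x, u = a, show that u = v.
Since r = x and a ≤ r, a ≤ x. n = x and n ≤ a, so x ≤ a. a ≤ x, so a = x. Since u = a, u = x. x = v, so u = v.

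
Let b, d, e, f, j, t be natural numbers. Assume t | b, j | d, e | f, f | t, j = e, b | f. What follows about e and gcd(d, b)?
e | gcd(d, b)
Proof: j = e and j | d, hence e | d. f | t and t | b, therefore f | b. b | f, so f = b. e | f, so e | b. e | d, so e | gcd(d, b).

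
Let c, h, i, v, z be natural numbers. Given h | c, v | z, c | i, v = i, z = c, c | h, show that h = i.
h | c and c | h, so h = c. Since z = c and v | z, v | c. v = i, so i | c. c | i, so c = i. h = c, so h = i.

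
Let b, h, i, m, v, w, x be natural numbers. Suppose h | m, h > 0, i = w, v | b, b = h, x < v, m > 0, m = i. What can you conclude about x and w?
x < w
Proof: b = h and v | b, thus v | h. h > 0, so v ≤ h. m = i and i = w, thus m = w. h | m and m > 0, thus h ≤ m. m = w, so h ≤ w. v ≤ h, so v ≤ w. x < v, so x < w.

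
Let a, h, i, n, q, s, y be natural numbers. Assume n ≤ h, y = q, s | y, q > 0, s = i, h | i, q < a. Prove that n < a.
From y = q and s | y, s | q. s = i, so i | q. Since h | i, h | q. Since q > 0, h ≤ q. Since n ≤ h, n ≤ q. Because q < a, n < a.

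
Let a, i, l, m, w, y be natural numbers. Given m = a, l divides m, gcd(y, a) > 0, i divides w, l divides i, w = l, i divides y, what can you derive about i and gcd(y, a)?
i ≤ gcd(y, a)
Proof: Since w = l and i divides w, i divides l. l divides i, so l = i. Since l divides m, i divides m. Since m = a, i divides a. Since i divides y, i divides gcd(y, a). gcd(y, a) > 0, so i ≤ gcd(y, a).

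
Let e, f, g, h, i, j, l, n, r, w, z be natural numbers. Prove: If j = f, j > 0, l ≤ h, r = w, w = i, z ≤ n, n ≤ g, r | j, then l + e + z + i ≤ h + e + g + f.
From l ≤ h, l + e ≤ h + e. Because z ≤ n and n ≤ g, z ≤ g. Since l + e ≤ h + e, l + e + z ≤ h + e + g. From r = w and r | j, w | j. j > 0, so w ≤ j. j = f, so w ≤ f. Since w = i, i ≤ f. l + e + z ≤ h + e + g, so l + e + z + i ≤ h + e + g + f.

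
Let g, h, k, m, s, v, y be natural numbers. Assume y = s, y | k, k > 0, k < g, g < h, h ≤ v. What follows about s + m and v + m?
s + m < v + m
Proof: y | k and k > 0, thus y ≤ k. y = s, so s ≤ k. Because k < g and g < h, k < h. s ≤ k, so s < h. Since h ≤ v, s < v. Then s + m < v + m.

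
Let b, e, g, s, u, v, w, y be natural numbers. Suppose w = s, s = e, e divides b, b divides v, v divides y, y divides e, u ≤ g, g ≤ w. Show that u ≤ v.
From w = s and s = e, w = e. From e divides b and b divides v, e divides v. Because v divides y and y divides e, v divides e. e divides v, so e = v. From w = e, w = v. Since u ≤ g and g ≤ w, u ≤ w. From w = v, u ≤ v.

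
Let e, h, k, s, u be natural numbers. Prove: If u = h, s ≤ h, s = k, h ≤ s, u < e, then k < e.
Because h ≤ s and s ≤ h, h = s. From u = h, u = s. s = k, so u = k. u < e, so k < e.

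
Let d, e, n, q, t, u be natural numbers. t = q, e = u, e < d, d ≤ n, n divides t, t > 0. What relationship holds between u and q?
u < q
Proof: Because e = u and e < d, u < d. Because d ≤ n, u < n. Because n divides t and t > 0, n ≤ t. u < n, so u < t. t = q, so u < q.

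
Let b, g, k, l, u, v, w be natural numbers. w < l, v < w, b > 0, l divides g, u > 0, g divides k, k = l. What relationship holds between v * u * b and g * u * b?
v * u * b < g * u * b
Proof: k = l and g divides k, so g divides l. l divides g, so l = g. w < l, so w < g. Since v < w, v < g. Because u > 0, by multiplying by a positive, v * u < g * u. Since b > 0, by multiplying by a positive, v * u * b < g * u * b.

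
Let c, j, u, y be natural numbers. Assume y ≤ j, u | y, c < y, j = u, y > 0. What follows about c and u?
c < u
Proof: j = u and y ≤ j, thus y ≤ u. u | y and y > 0, thus u ≤ y. Since y ≤ u, y = u. c < y, so c < u.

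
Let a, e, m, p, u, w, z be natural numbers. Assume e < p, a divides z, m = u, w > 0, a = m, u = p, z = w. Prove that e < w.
From m = u and u = p, m = p. Since a = m, a = p. From z = w and a divides z, a divides w. a = p, so p divides w. Because w > 0, p ≤ w. Because e < p, e < w.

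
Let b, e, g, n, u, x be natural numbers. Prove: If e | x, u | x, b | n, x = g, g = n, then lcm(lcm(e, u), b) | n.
Since x = g and g = n, x = n. e | x and u | x, hence lcm(e, u) | x. Since x = n, lcm(e, u) | n. b | n, so lcm(lcm(e, u), b) | n.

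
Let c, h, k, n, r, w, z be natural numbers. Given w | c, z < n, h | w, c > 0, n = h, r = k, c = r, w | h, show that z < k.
Since n = h and z < n, z < h. Since c = r and r = k, c = k. w | h and h | w, therefore w = h. w | c and c > 0, thus w ≤ c. Since w = h, h ≤ c. Since c = k, h ≤ k. z < h, so z < k.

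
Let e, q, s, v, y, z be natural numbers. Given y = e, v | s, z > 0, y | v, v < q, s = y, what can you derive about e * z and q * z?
e * z < q * z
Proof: s = y and v | s, hence v | y. y | v, so v = y. Since y = e, v = e. Since v < q, e < q. Since z > 0, e * z < q * z.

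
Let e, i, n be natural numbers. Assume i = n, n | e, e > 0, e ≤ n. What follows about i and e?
i = e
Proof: n | e and e > 0, hence n ≤ e. Since e ≤ n, n = e. i = n, so i = e.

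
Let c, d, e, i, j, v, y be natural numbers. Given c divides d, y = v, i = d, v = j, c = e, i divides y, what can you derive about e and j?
e divides j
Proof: c = e and c divides d, thus e divides d. y = v and v = j, therefore y = j. i = d and i divides y, thus d divides y. Since y = j, d divides j. Since e divides d, e divides j.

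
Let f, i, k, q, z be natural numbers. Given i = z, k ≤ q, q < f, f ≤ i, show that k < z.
Since k ≤ q and q < f, k < f. Since f ≤ i, k < i. Because i = z, k < z.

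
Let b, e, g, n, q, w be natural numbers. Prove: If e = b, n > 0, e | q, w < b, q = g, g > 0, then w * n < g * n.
From e = b and e | q, b | q. Since q = g, b | g. g > 0, so b ≤ g. From w < b, w < g. From n > 0, w * n < g * n.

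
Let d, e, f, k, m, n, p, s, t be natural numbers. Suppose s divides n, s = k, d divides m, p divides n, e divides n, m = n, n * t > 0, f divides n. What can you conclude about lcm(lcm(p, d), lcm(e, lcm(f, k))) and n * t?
lcm(lcm(p, d), lcm(e, lcm(f, k))) ≤ n * t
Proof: From m = n and d divides m, d divides n. p divides n, so lcm(p, d) divides n. s = k and s divides n, hence k divides n. f divides n, so lcm(f, k) divides n. Since e divides n, lcm(e, lcm(f, k)) divides n. Since lcm(p, d) divides n, lcm(lcm(p, d), lcm(e, lcm(f, k))) divides n. Then lcm(lcm(p, d), lcm(e, lcm(f, k))) divides n * t. Since n * t > 0, lcm(lcm(p, d), lcm(e, lcm(f, k))) ≤ n * t.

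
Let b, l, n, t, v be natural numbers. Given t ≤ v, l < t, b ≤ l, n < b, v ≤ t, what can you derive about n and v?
n < v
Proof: t ≤ v and v ≤ t, so t = v. b ≤ l and l < t, so b < t. t = v, so b < v. n < b, so n < v.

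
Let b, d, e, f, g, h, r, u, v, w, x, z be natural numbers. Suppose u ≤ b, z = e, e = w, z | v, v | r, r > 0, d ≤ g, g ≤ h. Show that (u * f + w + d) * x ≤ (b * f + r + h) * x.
Because u ≤ b, u * f ≤ b * f. z = e and e = w, therefore z = w. Because z | v and v | r, z | r. r > 0, so z ≤ r. z = w, so w ≤ r. u * f ≤ b * f, so u * f + w ≤ b * f + r. From d ≤ g and g ≤ h, d ≤ h. u * f + w ≤ b * f + r, so u * f + w + d ≤ b * f + r + h. Then (u * f + w + d) * x ≤ (b * f + r + h) * x.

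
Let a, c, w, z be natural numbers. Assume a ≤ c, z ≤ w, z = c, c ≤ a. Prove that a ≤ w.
c ≤ a and a ≤ c, hence c = a. Since z = c, z = a. Since z ≤ w, a ≤ w.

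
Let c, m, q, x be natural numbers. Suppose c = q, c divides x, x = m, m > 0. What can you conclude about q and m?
q ≤ m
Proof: x = m and c divides x, hence c divides m. From c = q, q divides m. Since m > 0, q ≤ m.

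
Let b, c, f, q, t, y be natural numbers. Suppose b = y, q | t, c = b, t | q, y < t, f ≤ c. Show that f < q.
Because c = b and b = y, c = y. f ≤ c, so f ≤ y. t | q and q | t, hence t = q. y < t, so y < q. f ≤ y, so f < q.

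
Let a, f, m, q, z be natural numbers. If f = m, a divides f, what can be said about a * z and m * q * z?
a * z divides m * q * z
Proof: Because f = m and a divides f, a divides m. Then a divides m * q. Then a * z divides m * q * z.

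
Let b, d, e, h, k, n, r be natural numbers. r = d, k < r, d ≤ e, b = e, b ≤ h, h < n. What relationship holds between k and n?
k < n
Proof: Since r = d and k < r, k < d. Since d ≤ e, k < e. b ≤ h and h < n, thus b < n. b = e, so e < n. Because k < e, k < n.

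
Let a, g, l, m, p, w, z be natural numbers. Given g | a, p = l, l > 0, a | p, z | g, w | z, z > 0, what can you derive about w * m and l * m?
w * m ≤ l * m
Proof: From w | z and z > 0, w ≤ z. Since p = l and a | p, a | l. g | a, so g | l. z | g, so z | l. Since l > 0, z ≤ l. w ≤ z, so w ≤ l. Then w * m ≤ l * m.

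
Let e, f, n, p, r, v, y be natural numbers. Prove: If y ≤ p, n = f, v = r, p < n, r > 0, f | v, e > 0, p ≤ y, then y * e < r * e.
Since p ≤ y and y ≤ p, p = y. n = f and p < n, so p < f. Since p = y, y < f. v = r and f | v, therefore f | r. r > 0, so f ≤ r. Since y < f, y < r. Since e > 0, y * e < r * e.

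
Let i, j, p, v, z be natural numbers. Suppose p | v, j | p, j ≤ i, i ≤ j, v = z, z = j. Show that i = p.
Since i ≤ j and j ≤ i, i = j. v = z and z = j, so v = j. p | v, so p | j. j | p, so j = p. i = j, so i = p.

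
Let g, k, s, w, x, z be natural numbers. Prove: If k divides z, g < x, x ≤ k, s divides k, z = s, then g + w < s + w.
From z = s and k divides z, k divides s. s divides k, so k = s. g < x and x ≤ k, hence g < k. k = s, so g < s. Then g + w < s + w.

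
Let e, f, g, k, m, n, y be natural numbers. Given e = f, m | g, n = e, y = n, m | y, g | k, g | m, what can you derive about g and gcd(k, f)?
g | gcd(k, f)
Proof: Because y = n and n = e, y = e. e = f, so y = f. m | g and g | m, hence m = g. Since m | y, g | y. y = f, so g | f. Since g | k, g | gcd(k, f).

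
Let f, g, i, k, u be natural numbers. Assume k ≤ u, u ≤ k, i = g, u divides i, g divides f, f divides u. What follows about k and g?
k = g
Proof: k ≤ u and u ≤ k, therefore k = u. From i = g and u divides i, u divides g. Since g divides f and f divides u, g divides u. u divides g, so u = g. Since k = u, k = g.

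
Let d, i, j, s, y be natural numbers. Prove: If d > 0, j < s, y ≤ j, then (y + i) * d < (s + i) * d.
Because y ≤ j and j < s, y < s. Then y + i < s + i. Since d > 0, (y + i) * d < (s + i) * d.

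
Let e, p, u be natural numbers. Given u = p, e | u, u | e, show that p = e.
From e | u and u | e, e = u. Because u = p, e = p. Then p = e.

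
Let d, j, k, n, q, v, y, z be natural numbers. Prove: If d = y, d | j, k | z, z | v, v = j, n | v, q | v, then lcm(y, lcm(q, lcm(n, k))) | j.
d = y and d | j, hence y | j. k | z and z | v, therefore k | v. Since n | v, lcm(n, k) | v. From q | v, lcm(q, lcm(n, k)) | v. Since v = j, lcm(q, lcm(n, k)) | j. y | j, so lcm(y, lcm(q, lcm(n, k))) | j.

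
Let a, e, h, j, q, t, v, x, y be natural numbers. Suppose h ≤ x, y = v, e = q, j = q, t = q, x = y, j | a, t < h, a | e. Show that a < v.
j = q and j | a, thus q | a. Since e = q and a | e, a | q. From q | a, q = a. t = q, so t = a. From x = y and y = v, x = v. Because t < h and h ≤ x, t < x. Since x = v, t < v. t = a, so a < v.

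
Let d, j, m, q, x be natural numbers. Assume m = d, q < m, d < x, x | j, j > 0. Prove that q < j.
m = d and q < m, therefore q < d. From d < x, q < x. Because x | j and j > 0, x ≤ j. q < x, so q < j.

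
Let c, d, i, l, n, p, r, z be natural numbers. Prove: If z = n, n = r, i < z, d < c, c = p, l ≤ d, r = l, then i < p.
Since z = n and n = r, z = r. i < z, so i < r. From r = l, i < l. l ≤ d, so i < d. Since c = p and d < c, d < p. i < d, so i < p.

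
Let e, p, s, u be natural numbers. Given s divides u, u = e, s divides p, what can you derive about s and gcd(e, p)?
s divides gcd(e, p)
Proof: u = e and s divides u, hence s divides e. Since s divides p, s divides gcd(e, p).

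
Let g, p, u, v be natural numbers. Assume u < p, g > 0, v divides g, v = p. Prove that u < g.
v = p and v divides g, hence p divides g. g > 0, so p ≤ g. Since u < p, u < g.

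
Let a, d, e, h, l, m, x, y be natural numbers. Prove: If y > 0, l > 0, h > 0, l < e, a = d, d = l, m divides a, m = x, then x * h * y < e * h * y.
From a = d and d = l, a = l. m = x and m divides a, thus x divides a. From a = l, x divides l. l > 0, so x ≤ l. Since l < e, x < e. Since h > 0, by multiplying by a positive, x * h < e * h. Combining with y > 0, by multiplying by a positive, x * h * y < e * h * y.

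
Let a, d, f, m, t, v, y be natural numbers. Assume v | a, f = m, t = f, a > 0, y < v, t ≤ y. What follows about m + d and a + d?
m + d < a + d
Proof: t = f and f = m, therefore t = m. t ≤ y and y < v, hence t < v. Because v | a and a > 0, v ≤ a. t < v, so t < a. Since t = m, m < a. Then m + d < a + d.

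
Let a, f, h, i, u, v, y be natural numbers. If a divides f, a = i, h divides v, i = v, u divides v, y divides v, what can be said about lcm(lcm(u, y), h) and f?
lcm(lcm(u, y), h) divides f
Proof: Because u divides v and y divides v, lcm(u, y) divides v. Since h divides v, lcm(lcm(u, y), h) divides v. a = i and i = v, thus a = v. Since a divides f, v divides f. Since lcm(lcm(u, y), h) divides v, lcm(lcm(u, y), h) divides f.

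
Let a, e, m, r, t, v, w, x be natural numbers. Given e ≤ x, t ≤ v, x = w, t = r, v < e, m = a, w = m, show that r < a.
x = w and w = m, thus x = m. t ≤ v and v < e, hence t < e. e ≤ x, so t < x. Since t = r, r < x. x = m, so r < m. m = a, so r < a.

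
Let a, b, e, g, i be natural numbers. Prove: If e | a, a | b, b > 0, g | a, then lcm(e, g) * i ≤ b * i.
Since e | a and g | a, lcm(e, g) | a. Because a | b, lcm(e, g) | b. Because b > 0, lcm(e, g) ≤ b. Then lcm(e, g) * i ≤ b * i.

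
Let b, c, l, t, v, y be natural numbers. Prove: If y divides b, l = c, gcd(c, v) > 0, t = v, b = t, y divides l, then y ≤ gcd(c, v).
Since l = c and y divides l, y divides c. b = t and t = v, thus b = v. From y divides b, y divides v. Since y divides c, y divides gcd(c, v). Since gcd(c, v) > 0, y ≤ gcd(c, v).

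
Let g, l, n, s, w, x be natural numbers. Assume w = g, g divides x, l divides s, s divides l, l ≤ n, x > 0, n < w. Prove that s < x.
From l divides s and s divides l, l = s. l ≤ n and n < w, so l < w. Since w = g, l < g. Because g divides x and x > 0, g ≤ x. Since l < g, l < x. From l = s, s < x.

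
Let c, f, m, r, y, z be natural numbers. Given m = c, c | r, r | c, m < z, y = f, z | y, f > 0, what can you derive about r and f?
r < f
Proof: Since c | r and r | c, c = r. Since m = c, m = r. Since m < z, r < z. y = f and z | y, thus z | f. From f > 0, z ≤ f. From r < z, r < f.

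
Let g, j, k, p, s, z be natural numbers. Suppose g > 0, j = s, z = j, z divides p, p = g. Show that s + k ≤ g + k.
z = j and j = s, therefore z = s. p = g and z divides p, hence z divides g. Because g > 0, z ≤ g. z = s, so s ≤ g. Then s + k ≤ g + k.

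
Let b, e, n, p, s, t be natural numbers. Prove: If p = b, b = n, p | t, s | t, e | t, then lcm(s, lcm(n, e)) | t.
p = b and b = n, hence p = n. p | t, so n | t. Since e | t, lcm(n, e) | t. Since s | t, lcm(s, lcm(n, e)) | t.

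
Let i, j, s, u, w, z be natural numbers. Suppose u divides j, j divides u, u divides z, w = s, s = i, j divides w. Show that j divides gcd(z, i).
u divides j and j divides u, hence u = j. Since u divides z, j divides z. Since w = s and s = i, w = i. Since j divides w, j divides i. Since j divides z, j divides gcd(z, i).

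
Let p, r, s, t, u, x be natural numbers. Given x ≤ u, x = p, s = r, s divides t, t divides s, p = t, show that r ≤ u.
From t divides s and s divides t, t = s. Since p = t, p = s. Since s = r, p = r. x = p and x ≤ u, hence p ≤ u. Since p = r, r ≤ u.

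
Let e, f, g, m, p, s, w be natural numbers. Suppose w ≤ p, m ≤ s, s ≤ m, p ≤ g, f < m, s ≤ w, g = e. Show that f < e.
s ≤ m and m ≤ s, so s = m. s ≤ w, so m ≤ w. Since w ≤ p, m ≤ p. p ≤ g, so m ≤ g. g = e, so m ≤ e. f < m, so f < e.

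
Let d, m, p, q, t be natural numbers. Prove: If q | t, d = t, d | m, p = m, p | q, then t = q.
d = t and d | m, so t | m. p = m and p | q, hence m | q. Since t | m, t | q. Because q | t, q = t. Then t = q.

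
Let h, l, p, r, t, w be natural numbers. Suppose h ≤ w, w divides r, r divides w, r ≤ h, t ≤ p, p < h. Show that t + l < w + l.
r divides w and w divides r, thus r = w. r ≤ h, so w ≤ h. From h ≤ w, h = w. Since p < h, p < w. Since t ≤ p, t < w. Then t + l < w + l.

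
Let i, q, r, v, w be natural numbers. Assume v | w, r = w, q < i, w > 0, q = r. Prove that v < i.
v | w and w > 0, therefore v ≤ w. From q = r and r = w, q = w. q < i, so w < i. v ≤ w, so v < i.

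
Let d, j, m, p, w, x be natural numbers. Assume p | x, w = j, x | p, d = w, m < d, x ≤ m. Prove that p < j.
Since x | p and p | x, x = p. From x ≤ m, p ≤ m. Because d = w and w = j, d = j. m < d, so m < j. Since p ≤ m, p < j.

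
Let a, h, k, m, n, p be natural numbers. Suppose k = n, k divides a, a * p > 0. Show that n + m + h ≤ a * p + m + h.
k = n and k divides a, thus n divides a. Then n divides a * p. Since a * p > 0, n ≤ a * p. Then n + m ≤ a * p + m. Then n + m + h ≤ a * p + m + h.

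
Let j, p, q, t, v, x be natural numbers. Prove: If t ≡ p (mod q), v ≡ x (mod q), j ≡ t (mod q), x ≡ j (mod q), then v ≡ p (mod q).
Since v ≡ x (mod q) and x ≡ j (mod q), v ≡ j (mod q). Since j ≡ t (mod q), v ≡ t (mod q). Since t ≡ p (mod q), v ≡ p (mod q).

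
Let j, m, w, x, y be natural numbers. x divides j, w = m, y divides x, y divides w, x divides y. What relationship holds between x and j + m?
x divides j + m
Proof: From y divides x and x divides y, y = x. y divides w, so x divides w. Since w = m, x divides m. Because x divides j, x divides j + m.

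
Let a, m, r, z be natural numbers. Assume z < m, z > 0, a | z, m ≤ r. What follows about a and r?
a < r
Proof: Because a | z and z > 0, a ≤ z. Since z < m, a < m. m ≤ r, so a < r.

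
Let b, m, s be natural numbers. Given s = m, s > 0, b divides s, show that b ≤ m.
b divides s and s > 0, therefore b ≤ s. From s = m, b ≤ m.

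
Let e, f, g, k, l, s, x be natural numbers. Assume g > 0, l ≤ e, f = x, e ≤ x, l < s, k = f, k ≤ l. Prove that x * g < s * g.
Because l ≤ e and e ≤ x, l ≤ x. k = f and f = x, hence k = x. Since k ≤ l, x ≤ l. Because l ≤ x, l = x. Since l < s, x < s. Since g > 0, by multiplying by a positive, x * g < s * g.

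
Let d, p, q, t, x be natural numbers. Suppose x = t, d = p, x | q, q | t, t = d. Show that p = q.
x = t and x | q, hence t | q. From q | t, q = t. t = d, so q = d. Since d = p, q = p. Then p = q.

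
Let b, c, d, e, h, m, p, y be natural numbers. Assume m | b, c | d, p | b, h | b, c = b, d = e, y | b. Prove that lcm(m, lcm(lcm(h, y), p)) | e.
Because h | b and y | b, lcm(h, y) | b. Since p | b, lcm(lcm(h, y), p) | b. Since m | b, lcm(m, lcm(lcm(h, y), p)) | b. Since d = e and c | d, c | e. c = b, so b | e. lcm(m, lcm(lcm(h, y), p)) | b, so lcm(m, lcm(lcm(h, y), p)) | e.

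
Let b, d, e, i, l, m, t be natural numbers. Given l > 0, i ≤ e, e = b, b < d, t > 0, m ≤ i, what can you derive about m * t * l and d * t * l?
m * t * l < d * t * l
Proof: e = b and i ≤ e, so i ≤ b. Since m ≤ i, m ≤ b. b < d, so m < d. From t > 0, by multiplying by a positive, m * t < d * t. Since l > 0, by multiplying by a positive, m * t * l < d * t * l.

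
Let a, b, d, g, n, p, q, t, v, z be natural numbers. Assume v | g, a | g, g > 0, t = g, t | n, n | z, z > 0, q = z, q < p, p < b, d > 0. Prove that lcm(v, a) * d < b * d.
v | g and a | g, therefore lcm(v, a) | g. g > 0, so lcm(v, a) ≤ g. Since t | n and n | z, t | z. From z > 0, t ≤ z. t = g, so g ≤ z. q = z and q < p, therefore z < p. p < b, so z < b. g ≤ z, so g < b. Since lcm(v, a) ≤ g, lcm(v, a) < b. Since d > 0, lcm(v, a) * d < b * d.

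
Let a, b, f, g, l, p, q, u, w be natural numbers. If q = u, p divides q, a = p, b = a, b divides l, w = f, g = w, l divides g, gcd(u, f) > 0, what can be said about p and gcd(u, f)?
p ≤ gcd(u, f)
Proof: q = u and p divides q, so p divides u. b = a and b divides l, hence a divides l. Because g = w and l divides g, l divides w. Since w = f, l divides f. Since a divides l, a divides f. From a = p, p divides f. Since p divides u, p divides gcd(u, f). Since gcd(u, f) > 0, p ≤ gcd(u, f).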